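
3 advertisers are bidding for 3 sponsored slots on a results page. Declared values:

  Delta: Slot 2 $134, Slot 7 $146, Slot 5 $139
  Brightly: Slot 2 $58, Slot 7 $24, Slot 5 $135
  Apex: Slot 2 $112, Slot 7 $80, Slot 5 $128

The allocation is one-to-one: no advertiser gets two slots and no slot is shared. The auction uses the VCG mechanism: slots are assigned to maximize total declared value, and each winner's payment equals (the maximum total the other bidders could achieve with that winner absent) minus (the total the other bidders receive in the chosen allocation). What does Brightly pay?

Efficient allocation: Delta→Slot 7 ($146), Brightly→Slot 5 ($135), Apex→Slot 2 ($112); total welfare W = $393.
Brightly receives Slot 5 at value $135, so the others get W − 135 = $258.
Without Brightly: best allocation of the remaining 2 bidders over all 3 slots is Delta→Slot 7 ($146), Apex→Slot 5 ($128), total $274.
VCG payment = (others' best without Brightly) − (others' welfare with Brightly) = 274 − 258 = $16.

Brightly pays $16.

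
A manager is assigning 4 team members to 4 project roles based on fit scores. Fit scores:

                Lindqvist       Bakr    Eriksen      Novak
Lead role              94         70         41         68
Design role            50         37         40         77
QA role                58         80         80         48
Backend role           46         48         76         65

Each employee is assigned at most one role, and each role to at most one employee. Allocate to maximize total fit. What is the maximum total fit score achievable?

Optimal: Lindqvist→Lead role (94 pts), Bakr→QA role (80 pts), Eriksen→Backend role (76 pts), Novak→Design role (77 pts) — total 94+80+76+77 = 327 pts.
Next-best assignment: Lindqvist→Lead role, Bakr→Backend role, Eriksen→QA role, Novak→Design role = 299 pts.
Checked against all permutations: 327 pts is optimal.

Max total: 327 pts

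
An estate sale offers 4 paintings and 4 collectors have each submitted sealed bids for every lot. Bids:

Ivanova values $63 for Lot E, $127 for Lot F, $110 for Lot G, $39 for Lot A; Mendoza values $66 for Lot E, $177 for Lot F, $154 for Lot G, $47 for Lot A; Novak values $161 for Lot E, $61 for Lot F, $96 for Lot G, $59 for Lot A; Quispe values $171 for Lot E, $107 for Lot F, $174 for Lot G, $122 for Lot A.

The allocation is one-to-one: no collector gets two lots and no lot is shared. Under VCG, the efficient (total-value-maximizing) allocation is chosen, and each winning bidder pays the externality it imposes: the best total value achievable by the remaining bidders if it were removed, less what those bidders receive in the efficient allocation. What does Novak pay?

Efficient allocation: Ivanova→Lot G ($110), Mendoza→Lot F ($177), Novak→Lot E ($161), Quispe→Lot A ($122); total welfare W = $570.
Novak receives Lot E at value $161, so the others get W − 161 = $409.
Without Novak: best allocation of the remaining 3 bidders over all 4 lots is Ivanova→Lot G ($110), Mendoza→Lot F ($177), Quispe→Lot E ($171), total $458.
VCG payment = (others' best without Novak) − (others' welfare with Novak) = 458 − 409 = $49.

Novak pays $49.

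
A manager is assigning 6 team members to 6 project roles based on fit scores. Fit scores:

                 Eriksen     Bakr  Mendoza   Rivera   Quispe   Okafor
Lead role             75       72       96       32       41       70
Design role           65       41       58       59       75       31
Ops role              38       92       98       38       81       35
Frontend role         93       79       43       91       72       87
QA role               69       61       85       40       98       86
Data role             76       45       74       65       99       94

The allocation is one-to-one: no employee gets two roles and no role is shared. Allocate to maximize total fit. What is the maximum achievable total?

Optimal: Eriksen→Design role (65 pts), Bakr→Ops role (92 pts), Mendoza→Lead role (96 pts), Rivera→Frontend role (91 pts), Quispe→QA role (98 pts), Okafor→Data role (94 pts) — total 65+92+96+91+98+94 = 536 pts.
Max-entry greedy (repeatedly take the single best remaining cell) gives 507 pts, worse by 29.
Every other assignment is strictly worse.

Maximum total: 536 pts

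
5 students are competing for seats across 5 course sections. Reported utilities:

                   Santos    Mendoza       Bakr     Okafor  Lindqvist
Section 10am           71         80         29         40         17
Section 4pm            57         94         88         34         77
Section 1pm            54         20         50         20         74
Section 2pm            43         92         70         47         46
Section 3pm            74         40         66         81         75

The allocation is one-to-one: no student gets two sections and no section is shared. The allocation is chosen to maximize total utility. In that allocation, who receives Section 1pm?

Lindqvist receives Section 1pm.

Treat this as an assignment problem: match each student to one section.
Optimal: Santos→Section 10am (71 points), Mendoza→Section 2pm (92 points), Bakr→Section 4pm (88 points), Okafor→Section 3pm (81 points), Lindqvist→Section 1pm (74 points) — total 71+92+88+81+74 = 406 points.
No other one-to-one assignment exceeds 406 points.
Lindqvist's own top section is Section 4pm (77 points), but forcing Lindqvist→Section 4pm and reassigning the rest optimally gives only 371 points — worse by 35.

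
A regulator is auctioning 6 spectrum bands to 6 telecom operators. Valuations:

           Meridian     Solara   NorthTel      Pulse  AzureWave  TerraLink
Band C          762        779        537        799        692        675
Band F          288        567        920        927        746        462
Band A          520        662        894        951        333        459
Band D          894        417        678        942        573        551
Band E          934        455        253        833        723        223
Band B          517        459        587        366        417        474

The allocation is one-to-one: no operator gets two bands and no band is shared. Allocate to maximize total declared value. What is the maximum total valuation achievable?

Maximum total: $4769M

Optimal: Meridian→Band E ($934M), Solara→Band C ($779M), NorthTel→Band A ($894M), Pulse→Band D ($942M), AzureWave→Band F ($746M), TerraLink→Band B ($474M) — total 934+779+894+942+746+474 = $4769M.
Max-entry greedy (repeatedly take the single best remaining cell) gives $4631M, worse by 138.
Next-best assignment: Meridian→Band D, Solara→Band C, NorthTel→Band F, Pulse→Band A, AzureWave→Band E, TerraLink→Band B = $4741M.
Swapping Solara↔TerraLink (Solara→Band B $459M, TerraLink→Band C $675M) loses 119.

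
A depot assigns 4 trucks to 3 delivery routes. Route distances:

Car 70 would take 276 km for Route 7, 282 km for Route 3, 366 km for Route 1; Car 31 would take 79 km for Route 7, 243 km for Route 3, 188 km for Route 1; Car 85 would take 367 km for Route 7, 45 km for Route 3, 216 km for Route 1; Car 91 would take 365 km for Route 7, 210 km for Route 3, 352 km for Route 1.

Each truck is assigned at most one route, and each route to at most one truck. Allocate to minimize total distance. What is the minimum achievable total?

Optimal: Car 31→Route 7 (79 km), Car 85→Route 3 (45 km), Car 91→Route 1 (352 km) — total 79+45+352 = 476 km.
Next-best assignment: Car 31→Route 7, Car 85→Route 3, Car 70→Route 1 = 490 km.
Swapping Car 31↔Car 91 (Car 31→Route 1 188 km, Car 91→Route 7 365 km) adds 122.

Min total: 476 km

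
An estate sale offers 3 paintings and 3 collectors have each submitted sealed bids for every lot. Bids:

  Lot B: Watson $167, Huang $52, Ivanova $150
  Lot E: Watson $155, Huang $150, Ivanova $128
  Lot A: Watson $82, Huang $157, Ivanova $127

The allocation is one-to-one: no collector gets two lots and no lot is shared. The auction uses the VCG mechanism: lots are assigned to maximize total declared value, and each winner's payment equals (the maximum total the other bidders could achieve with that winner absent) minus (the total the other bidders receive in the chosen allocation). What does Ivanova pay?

Efficient allocation: Watson→Lot E ($155), Huang→Lot A ($157), Ivanova→Lot B ($150); total welfare W = $462.
Ivanova receives Lot B at value $150, so the others get W − 150 = $312.
Without Ivanova: best allocation of the remaining 2 bidders over all 3 lots is Watson→Lot B ($167), Huang→Lot A ($157), total $324.
VCG payment = (others' best without Ivanova) − (others' welfare with Ivanova) = 324 − 312 = $12.

Ivanova pays $12.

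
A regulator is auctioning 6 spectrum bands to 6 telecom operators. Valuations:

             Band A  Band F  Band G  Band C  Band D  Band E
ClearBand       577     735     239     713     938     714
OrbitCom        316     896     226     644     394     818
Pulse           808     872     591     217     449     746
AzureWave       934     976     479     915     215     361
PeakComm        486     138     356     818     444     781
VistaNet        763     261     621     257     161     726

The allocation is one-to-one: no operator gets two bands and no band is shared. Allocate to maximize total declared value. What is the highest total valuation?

Treat this as an assignment problem: match each operator to one band.
Optimal: ClearBand→Band D ($938M), OrbitCom→Band E ($818M), Pulse→Band F ($872M), AzureWave→Band A ($934M), PeakComm→Band C ($818M), VistaNet→Band G ($621M) — total 938+818+872+934+818+621 = $5001M.
Max-entry greedy (repeatedly take the single best remaining cell) gives $4979M, worse by 22.
Next-best assignment: ClearBand→Band D, OrbitCom→Band E, Pulse→Band A, AzureWave→Band F, PeakComm→Band C, VistaNet→Band G = $4979M.

Max total: $5001M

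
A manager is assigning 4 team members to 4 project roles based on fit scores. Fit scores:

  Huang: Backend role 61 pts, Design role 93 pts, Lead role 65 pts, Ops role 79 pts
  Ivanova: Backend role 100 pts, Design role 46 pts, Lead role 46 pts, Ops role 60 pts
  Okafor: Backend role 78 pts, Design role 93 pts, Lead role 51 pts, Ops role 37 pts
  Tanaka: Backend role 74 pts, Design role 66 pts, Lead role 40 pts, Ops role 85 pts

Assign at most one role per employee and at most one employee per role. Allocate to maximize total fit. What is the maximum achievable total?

Max total: 343 pts

Treat this as an assignment problem: match each employee to one role.
Optimal: Huang→Lead role (65 pts), Ivanova→Backend role (100 pts), Okafor→Design role (93 pts), Tanaka→Ops role (85 pts) — total 65+100+93+85 = 343 pts.
Row-greedy (each employee in turn takes its best remaining role) gives 329 pts, worse by 14.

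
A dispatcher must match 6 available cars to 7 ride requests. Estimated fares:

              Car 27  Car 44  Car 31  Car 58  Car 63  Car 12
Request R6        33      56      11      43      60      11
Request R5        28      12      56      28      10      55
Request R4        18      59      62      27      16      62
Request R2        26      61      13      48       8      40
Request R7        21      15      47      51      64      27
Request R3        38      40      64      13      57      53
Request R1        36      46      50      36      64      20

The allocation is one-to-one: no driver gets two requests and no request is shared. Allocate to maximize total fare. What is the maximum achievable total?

This is the linear assignment problem.
Optimal: Car 27→Request R6 ($33), Car 44→Request R2 ($61), Car 31→Request R3 ($64), Car 58→Request R7 ($51), Car 63→Request R1 ($64), Car 12→Request R4 ($62) — total 33+61+64+51+64+62 = $335.
Row-greedy (each driver in turn takes its best remaining request) gives $331, worse by 4.
Swapping Car 31↔Car 63 (Car 31→Request R1 $50, Car 63→Request R3 $57) loses 21.

Max total: $335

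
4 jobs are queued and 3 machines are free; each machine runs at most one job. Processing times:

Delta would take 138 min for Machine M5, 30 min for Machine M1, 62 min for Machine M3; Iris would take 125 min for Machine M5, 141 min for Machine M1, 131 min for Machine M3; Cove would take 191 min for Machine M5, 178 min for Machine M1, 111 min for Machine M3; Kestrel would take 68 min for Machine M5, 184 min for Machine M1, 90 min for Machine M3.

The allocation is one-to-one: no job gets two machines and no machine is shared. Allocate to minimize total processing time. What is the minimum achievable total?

Optimal: Kestrel→Machine M5 (68 min), Delta→Machine M1 (30 min), Cove→Machine M3 (111 min) — total 68+30+111 = 209 min.
Row-greedy (each job in turn takes its cheapest remaining machine) gives 266 min, worse by 57.
Next-best assignment: Kestrel→Machine M5, Delta→Machine M1, Iris→Machine M3 = 229 min.
No other one-to-one assignment undercuts 209 min.

Min total: 209 min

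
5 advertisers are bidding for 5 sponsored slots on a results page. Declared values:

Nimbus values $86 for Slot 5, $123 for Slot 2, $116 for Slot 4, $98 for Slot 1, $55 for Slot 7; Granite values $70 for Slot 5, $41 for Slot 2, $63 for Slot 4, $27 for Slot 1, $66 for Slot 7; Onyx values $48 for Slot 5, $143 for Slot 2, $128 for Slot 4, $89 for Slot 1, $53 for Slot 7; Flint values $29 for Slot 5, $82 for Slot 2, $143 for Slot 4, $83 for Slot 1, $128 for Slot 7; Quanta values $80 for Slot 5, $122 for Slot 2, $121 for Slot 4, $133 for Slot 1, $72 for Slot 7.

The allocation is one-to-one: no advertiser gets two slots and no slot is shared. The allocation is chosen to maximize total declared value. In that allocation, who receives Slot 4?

Optimal: Nimbus→Slot 4 ($116), Granite→Slot 5 ($70), Onyx→Slot 2 ($143), Flint→Slot 7 ($128), Quanta→Slot 1 ($133) — total 116+70+143+128+133 = $590.
Column-greedy (each slot in turn goes to its best remaining advertiser) gives $571, worse by 19.
Checked against all permutations: $590 is optimal.
Nimbus's own top slot is Slot 2 ($123), but forcing Nimbus→Slot 2 and reassigning the rest optimally gives only $582 — worse by 8.

Nimbus receives Slot 4.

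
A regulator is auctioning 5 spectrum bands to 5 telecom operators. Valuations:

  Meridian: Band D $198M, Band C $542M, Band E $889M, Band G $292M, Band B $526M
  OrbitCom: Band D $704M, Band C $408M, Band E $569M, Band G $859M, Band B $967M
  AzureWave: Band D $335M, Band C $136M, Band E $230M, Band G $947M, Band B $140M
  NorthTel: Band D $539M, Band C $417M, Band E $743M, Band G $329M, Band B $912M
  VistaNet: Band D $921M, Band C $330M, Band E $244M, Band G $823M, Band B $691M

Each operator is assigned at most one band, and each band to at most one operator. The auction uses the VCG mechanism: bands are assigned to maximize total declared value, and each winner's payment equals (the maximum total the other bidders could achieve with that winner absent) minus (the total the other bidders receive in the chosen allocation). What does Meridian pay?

Meridian pays $326M.

Efficient allocation: Meridian→Band E ($889M), OrbitCom→Band B ($967M), AzureWave→Band G ($947M), NorthTel→Band C ($417M), VistaNet→Band D ($921M); total welfare W = $4141M.
Meridian receives Band E at value $889M, so the others get W − 889 = $3252M.
Without Meridian: best allocation of the remaining 4 bidders over all 5 bands is OrbitCom→Band B ($967M), AzureWave→Band G ($947M), NorthTel→Band E ($743M), VistaNet→Band D ($921M), total $3578M.
VCG payment = (others' best without Meridian) − (others' welfare with Meridian) = 3578 − 3252 = $326M.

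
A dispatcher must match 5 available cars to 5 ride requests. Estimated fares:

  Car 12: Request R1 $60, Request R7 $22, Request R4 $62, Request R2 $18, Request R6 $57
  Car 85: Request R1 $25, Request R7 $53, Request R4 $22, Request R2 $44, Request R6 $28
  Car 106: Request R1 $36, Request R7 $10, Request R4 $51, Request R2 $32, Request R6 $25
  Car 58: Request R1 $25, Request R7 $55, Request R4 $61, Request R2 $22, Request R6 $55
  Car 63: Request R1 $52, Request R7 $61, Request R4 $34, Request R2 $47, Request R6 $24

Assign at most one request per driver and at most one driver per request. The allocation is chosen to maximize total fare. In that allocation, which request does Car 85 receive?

Optimal: Car 12→Request R1 ($60), Car 85→Request R2 ($44), Car 106→Request R4 ($51), Car 58→Request R6 ($55), Car 63→Request R7 ($61) — total 60+44+51+55+61 = $271.
Row-greedy (each driver in turn takes its best remaining request) gives $253, worse by 18.
Swapping Car 63↔Car 58 (Car 63→Request R6 $24, Car 58→Request R7 $55) loses 37.
No other one-to-one assignment exceeds $271.
Car 85's own top request is Request R7 ($53), but forcing Car 85→Request R7 and reassigning the rest optimally gives only $266 — worse by 5.

Car 85 receives Request R2.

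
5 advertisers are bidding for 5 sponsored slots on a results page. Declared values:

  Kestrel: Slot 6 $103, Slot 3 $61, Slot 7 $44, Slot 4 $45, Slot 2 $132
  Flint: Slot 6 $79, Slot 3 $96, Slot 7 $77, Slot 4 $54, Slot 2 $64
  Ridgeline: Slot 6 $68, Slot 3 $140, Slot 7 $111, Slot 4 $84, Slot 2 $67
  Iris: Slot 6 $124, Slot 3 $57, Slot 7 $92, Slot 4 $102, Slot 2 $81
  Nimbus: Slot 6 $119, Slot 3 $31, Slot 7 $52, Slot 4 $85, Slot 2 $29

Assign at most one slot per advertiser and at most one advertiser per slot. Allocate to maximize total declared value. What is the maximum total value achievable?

Maximum total: $570

Optimal: Kestrel→Slot 2 ($132), Flint→Slot 7 ($77), Ridgeline→Slot 3 ($140), Iris→Slot 4 ($102), Nimbus→Slot 6 ($119) — total 132+77+140+102+119 = $570.
Next-best assignment: Kestrel→Slot 2, Flint→Slot 3, Ridgeline→Slot 7, Iris→Slot 4, Nimbus→Slot 6 = $560.
No other one-to-one assignment exceeds $570.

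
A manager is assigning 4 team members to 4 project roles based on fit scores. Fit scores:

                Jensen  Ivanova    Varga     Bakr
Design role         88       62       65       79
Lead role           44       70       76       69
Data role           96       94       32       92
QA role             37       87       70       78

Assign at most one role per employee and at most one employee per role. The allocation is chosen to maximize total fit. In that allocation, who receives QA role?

This is a one-to-one assignment (maximum-weight bipartite matching).
Optimal: Jensen→Design role (88 pts), Ivanova→QA role (87 pts), Varga→Lead role (76 pts), Bakr→Data role (92 pts) — total 88+87+76+92 = 343 pts.
Max-entry greedy (repeatedly take the single best remaining cell) gives 338 pts, worse by 5.
Next-best assignment: Jensen→Data role, Ivanova→QA role, Varga→Lead role, Bakr→Design role = 338 pts.
Swapping Varga↔Jensen (Varga→Design role 65 pts, Jensen→Lead role 44 pts) loses 55.
Every other assignment is strictly worse.
Ivanova's own top role is Data role (94 pts), but forcing Ivanova→Data role and reassigning the rest optimally gives only 336 pts — worse by 7.

Ivanova receives QA role.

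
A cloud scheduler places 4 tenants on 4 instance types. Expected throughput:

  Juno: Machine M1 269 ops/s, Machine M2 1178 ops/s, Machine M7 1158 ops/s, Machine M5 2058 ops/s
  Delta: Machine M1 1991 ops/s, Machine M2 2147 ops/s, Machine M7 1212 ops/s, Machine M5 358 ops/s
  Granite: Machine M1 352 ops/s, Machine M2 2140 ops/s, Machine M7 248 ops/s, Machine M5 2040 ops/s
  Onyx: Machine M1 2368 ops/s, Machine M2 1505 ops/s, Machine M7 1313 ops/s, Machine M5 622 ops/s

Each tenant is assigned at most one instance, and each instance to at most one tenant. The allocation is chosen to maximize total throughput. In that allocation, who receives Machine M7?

Treat this as an assignment problem: match each tenant to one instance.
Optimal: Juno→Machine M5 (2058 ops/s), Delta→Machine M7 (1212 ops/s), Granite→Machine M2 (2140 ops/s), Onyx→Machine M1 (2368 ops/s) — total 2058+1212+2140+2368 = 7778 ops/s.
Row-greedy (each tenant in turn takes its best remaining instance) gives 5870 ops/s, worse by 1908.
Next-best assignment: Juno→Machine M7, Delta→Machine M2, Granite→Machine M5, Onyx→Machine M1 = 7713 ops/s.
Swapping Onyx↔Granite (Onyx→Machine M2 1505 ops/s, Granite→Machine M1 352 ops/s) loses 2651.
Delta's own top instance is Machine M2 (2147 ops/s), but forcing Delta→Machine M2 and reassigning the rest optimally gives only 7713 ops/s — worse by 65.

Delta receives Machine M7.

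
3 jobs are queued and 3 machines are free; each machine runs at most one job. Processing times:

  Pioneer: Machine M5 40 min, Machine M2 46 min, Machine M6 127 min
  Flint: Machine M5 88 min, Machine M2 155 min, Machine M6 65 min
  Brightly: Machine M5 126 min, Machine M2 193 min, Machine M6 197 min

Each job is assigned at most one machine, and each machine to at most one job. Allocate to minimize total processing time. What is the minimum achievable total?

Optimal: Pioneer→Machine M2 (46 min), Flint→Machine M6 (65 min), Brightly→Machine M5 (126 min) — total 46+65+126 = 237 min.
Min-entry greedy (repeatedly take the single cheapest remaining cell) gives 298 min, worse by 61.
No other one-to-one assignment undercuts 237 min.

Min total: 237 min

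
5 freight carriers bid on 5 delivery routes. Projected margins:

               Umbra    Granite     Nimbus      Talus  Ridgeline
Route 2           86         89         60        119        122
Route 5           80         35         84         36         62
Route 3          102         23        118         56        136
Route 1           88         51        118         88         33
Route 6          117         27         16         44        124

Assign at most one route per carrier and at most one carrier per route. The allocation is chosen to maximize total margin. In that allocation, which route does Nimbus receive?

Nimbus receives Route 1.

Optimal: Umbra→Route 6 ($117k), Granite→Route 5 ($35k), Nimbus→Route 1 ($118k), Talus→Route 2 ($119k), Ridgeline→Route 3 ($136k) — total 117+35+118+119+136 = $525k.
Column-greedy (each route in turn goes to its best remaining carrier) gives $423k, worse by 102.
Swapping Nimbus↔Talus (Nimbus→Route 2 $60k, Talus→Route 1 $88k) loses 89.
Every other assignment is strictly worse.
Nimbus's own top route is Route 3 ($118k), but forcing Nimbus→Route 3 and reassigning the rest optimally gives only $499k — worse by 26.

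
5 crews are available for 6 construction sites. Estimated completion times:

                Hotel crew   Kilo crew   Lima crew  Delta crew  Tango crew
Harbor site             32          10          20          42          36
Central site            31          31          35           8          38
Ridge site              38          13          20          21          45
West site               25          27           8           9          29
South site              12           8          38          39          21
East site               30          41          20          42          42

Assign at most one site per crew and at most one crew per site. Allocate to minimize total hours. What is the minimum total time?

Optimal: Hotel crew→South site (12 hours), Kilo crew→Ridge site (13 hours), Lima crew→West site (8 hours), Delta crew→Central site (8 hours), Tango crew→Harbor site (36 hours) — total 12+13+8+8+36 = 77 hours.
Column-greedy (each site in turn goes to its cheapest remaining crew) gives 84 hours, worse by 7.
Swapping Tango crew↔Kilo crew (Tango crew→Ridge site 45 hours, Kilo crew→Harbor site 10 hours) adds 6.

Minimum total: 77 hours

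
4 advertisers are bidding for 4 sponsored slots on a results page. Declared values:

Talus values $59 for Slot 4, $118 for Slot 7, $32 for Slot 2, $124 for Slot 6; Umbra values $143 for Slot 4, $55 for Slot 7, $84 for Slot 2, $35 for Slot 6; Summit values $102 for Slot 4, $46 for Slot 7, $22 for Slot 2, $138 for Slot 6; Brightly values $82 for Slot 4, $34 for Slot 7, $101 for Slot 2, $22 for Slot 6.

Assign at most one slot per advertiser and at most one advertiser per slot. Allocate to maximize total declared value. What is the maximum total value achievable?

Max total: $500

Optimal: Talus→Slot 7 ($118), Umbra→Slot 4 ($143), Summit→Slot 6 ($138), Brightly→Slot 2 ($101) — total 118+143+138+101 = $500.
Row-greedy (each advertiser in turn takes its best remaining slot) gives $414, worse by 86.
Next-best assignment: Talus→Slot 7, Umbra→Slot 2, Summit→Slot 6, Brightly→Slot 4 = $422.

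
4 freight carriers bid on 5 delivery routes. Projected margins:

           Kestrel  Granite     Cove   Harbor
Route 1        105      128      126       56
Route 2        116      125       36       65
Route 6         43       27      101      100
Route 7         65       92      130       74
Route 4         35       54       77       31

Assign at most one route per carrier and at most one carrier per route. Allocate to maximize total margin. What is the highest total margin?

This is a one-to-one assignment (maximum-weight bipartite matching).
Optimal: Kestrel→Route 2 ($116k), Granite→Route 1 ($128k), Cove→Route 7 ($130k), Harbor→Route 6 ($100k) — total 116+128+130+100 = $474k.
Column-greedy (each route in turn goes to its best remaining carrier) gives $419k, worse by 55.
Checked against all permutations: $474k is optimal.

Max total: $474k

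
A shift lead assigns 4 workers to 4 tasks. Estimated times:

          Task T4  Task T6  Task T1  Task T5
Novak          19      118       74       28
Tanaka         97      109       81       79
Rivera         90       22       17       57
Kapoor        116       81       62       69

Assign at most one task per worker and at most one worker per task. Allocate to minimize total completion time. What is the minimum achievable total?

Optimal: Novak→Task T4 (19 min), Tanaka→Task T5 (79 min), Rivera→Task T6 (22 min), Kapoor→Task T1 (62 min) — total 19+79+22+62 = 182 min.
Row-greedy (each worker in turn takes its cheapest remaining task) gives 196 min, worse by 14.
Next-best assignment: Novak→Task T4, Tanaka→Task T1, Rivera→Task T6, Kapoor→Task T5 = 191 min.
Checked against all permutations: 182 min is optimal.

Min total: 182 min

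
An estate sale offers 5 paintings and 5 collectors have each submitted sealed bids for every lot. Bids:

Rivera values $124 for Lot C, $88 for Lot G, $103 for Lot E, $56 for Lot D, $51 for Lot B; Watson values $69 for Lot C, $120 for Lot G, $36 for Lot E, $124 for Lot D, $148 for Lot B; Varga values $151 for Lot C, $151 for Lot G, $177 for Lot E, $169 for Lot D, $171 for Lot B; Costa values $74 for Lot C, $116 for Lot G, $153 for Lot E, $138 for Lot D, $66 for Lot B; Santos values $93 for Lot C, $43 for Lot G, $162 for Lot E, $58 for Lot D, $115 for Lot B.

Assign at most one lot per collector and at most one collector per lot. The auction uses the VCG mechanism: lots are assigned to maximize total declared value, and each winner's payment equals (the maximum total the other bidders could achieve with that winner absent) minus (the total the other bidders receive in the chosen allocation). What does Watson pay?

Efficient allocation: Rivera→Lot C ($124), Watson→Lot B ($148), Varga→Lot G ($151), Costa→Lot D ($138), Santos→Lot E ($162); total welfare W = $723.
Watson receives Lot B at value $148, so the others get W − 148 = $575.
Without Watson: best allocation of the remaining 4 bidders over all 5 lots is Rivera→Lot C ($124), Varga→Lot B ($171), Costa→Lot D ($138), Santos→Lot E ($162), total $595.
VCG payment = (others' best without Watson) − (others' welfare with Watson) = 595 − 575 = $20.

Watson pays $20.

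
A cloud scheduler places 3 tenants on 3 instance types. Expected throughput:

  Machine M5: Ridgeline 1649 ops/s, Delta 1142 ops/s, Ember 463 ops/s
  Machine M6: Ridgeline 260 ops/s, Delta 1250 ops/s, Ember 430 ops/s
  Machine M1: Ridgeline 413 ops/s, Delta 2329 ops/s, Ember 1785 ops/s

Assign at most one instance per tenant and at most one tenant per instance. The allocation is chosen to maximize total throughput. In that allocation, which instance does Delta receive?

Optimal: Ridgeline→Machine M5 (1649 ops/s), Delta→Machine M6 (1250 ops/s), Ember→Machine M1 (1785 ops/s) — total 1649+1250+1785 = 4684 ops/s.
Row-greedy (each tenant in turn takes its best remaining instance) gives 4408 ops/s, worse by 276.
Next-best assignment: Ridgeline→Machine M5, Delta→Machine M1, Ember→Machine M6 = 4408 ops/s.
Delta's own top instance is Machine M1 (2329 ops/s), but forcing Delta→Machine M1 and reassigning the rest optimally gives only 4408 ops/s — worse by 276.

Delta receives Machine M6.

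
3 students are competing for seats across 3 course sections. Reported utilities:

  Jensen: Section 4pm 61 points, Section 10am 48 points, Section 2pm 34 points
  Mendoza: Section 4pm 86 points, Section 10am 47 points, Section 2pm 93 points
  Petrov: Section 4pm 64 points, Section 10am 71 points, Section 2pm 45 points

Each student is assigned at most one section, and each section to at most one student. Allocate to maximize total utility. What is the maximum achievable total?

Maximum total: 225 points

Optimal: Jensen→Section 4pm (61 points), Mendoza→Section 2pm (93 points), Petrov→Section 10am (71 points) — total 61+93+71 = 225 points.
Column-greedy (each section in turn goes to its best remaining student) gives 191 points, worse by 34.
Next-best assignment: Jensen→Section 10am, Mendoza→Section 2pm, Petrov→Section 4pm = 205 points.
Every other assignment is strictly worse.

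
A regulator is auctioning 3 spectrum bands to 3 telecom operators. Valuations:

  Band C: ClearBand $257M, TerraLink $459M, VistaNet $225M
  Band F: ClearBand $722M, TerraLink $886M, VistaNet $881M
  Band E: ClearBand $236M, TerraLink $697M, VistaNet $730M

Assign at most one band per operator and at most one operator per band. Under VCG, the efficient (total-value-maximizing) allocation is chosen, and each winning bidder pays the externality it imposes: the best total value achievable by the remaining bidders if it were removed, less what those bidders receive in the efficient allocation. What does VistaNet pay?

Efficient allocation: ClearBand→Band F ($722M), TerraLink→Band C ($459M), VistaNet→Band E ($730M); total welfare W = $1911M.
VistaNet receives Band E at value $730M, so the others get W − 730 = $1181M.
Without VistaNet: best allocation of the remaining 2 bidders over all 3 bands is ClearBand→Band F ($722M), TerraLink→Band E ($697M), total $1419M.
VCG payment = (others' best without VistaNet) − (others' welfare with VistaNet) = 1419 − 1181 = $238M.

VistaNet pays $238M.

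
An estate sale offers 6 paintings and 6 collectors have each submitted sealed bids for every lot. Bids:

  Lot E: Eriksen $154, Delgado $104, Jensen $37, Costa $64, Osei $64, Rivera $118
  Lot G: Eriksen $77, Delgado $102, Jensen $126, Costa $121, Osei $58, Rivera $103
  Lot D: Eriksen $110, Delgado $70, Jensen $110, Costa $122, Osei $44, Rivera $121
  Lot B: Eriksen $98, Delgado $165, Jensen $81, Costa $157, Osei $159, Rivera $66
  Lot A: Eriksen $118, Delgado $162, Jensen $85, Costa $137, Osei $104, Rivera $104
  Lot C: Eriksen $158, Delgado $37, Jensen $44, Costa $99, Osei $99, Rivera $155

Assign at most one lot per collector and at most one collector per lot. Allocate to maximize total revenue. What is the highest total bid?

Max total: $878

Optimal: Eriksen→Lot E ($154), Delgado→Lot A ($162), Jensen→Lot G ($126), Costa→Lot D ($122), Osei→Lot B ($159), Rivera→Lot C ($155) — total 154+162+126+122+159+155 = $878.
Max-entry greedy (repeatedly take the single best remaining cell) gives $771, worse by 107.
Next-best assignment: Eriksen→Lot E, Delgado→Lot A, Jensen→Lot D, Costa→Lot G, Osei→Lot B, Rivera→Lot C = $861.
Every other assignment is strictly worse.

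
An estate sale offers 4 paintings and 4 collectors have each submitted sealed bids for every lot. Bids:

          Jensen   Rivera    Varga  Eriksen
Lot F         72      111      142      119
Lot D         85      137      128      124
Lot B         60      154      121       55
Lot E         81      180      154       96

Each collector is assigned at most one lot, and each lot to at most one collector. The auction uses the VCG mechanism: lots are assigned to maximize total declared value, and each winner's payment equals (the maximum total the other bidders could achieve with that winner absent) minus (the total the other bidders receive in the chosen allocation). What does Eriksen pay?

Eriksen pays $14.

Efficient allocation: Jensen→Lot D ($85), Rivera→Lot B ($154), Varga→Lot E ($154), Eriksen→Lot F ($119); total welfare W = $512.
Eriksen receives Lot F at value $119, so the others get W − 119 = $393.
Without Eriksen: best allocation of the remaining 3 bidders over all 4 lots is Jensen→Lot D ($85), Rivera→Lot E ($180), Varga→Lot F ($142), total $407.
VCG payment = (others' best without Eriksen) − (others' welfare with Eriksen) = 407 − 393 = $14.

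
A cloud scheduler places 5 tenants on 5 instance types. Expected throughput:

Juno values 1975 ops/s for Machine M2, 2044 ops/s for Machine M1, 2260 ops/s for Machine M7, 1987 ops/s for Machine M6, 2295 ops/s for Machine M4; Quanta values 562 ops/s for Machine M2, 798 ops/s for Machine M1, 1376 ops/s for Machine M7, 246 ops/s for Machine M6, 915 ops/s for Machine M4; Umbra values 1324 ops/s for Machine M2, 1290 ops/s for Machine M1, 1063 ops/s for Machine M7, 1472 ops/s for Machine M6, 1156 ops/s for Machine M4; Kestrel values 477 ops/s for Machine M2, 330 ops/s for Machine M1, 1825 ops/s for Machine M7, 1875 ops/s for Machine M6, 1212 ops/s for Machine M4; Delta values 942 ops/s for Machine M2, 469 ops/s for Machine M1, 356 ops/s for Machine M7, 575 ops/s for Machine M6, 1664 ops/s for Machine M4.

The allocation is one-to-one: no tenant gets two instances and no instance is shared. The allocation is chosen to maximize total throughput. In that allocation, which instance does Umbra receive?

Treat this as an assignment problem: match each tenant to one instance.
Optimal: Juno→Machine M1 (2044 ops/s), Quanta→Machine M7 (1376 ops/s), Umbra→Machine M2 (1324 ops/s), Kestrel→Machine M6 (1875 ops/s), Delta→Machine M4 (1664 ops/s) — total 2044+1376+1324+1875+1664 = 8283 ops/s.
Max-entry greedy (repeatedly take the single best remaining cell) gives 7339 ops/s, worse by 944.
Next-best assignment: Juno→Machine M2, Quanta→Machine M7, Umbra→Machine M1, Kestrel→Machine M6, Delta→Machine M4 = 8180 ops/s.
Umbra's own top instance is Machine M6 (1472 ops/s), but forcing Umbra→Machine M6 and reassigning the rest optimally gives only 7734 ops/s — worse by 549.

Umbra receives Machine M2.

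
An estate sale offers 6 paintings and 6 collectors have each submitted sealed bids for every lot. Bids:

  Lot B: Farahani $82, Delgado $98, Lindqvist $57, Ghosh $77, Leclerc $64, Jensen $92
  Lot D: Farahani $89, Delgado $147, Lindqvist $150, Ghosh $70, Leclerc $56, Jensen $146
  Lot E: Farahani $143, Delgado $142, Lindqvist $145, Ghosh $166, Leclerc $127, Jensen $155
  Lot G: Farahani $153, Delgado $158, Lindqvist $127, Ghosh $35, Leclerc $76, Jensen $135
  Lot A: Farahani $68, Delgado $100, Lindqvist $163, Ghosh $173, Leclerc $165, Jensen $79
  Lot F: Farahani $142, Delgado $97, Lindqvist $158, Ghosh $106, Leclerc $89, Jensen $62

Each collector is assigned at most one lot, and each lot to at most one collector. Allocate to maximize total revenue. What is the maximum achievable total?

Optimal: Farahani→Lot G ($153), Delgado→Lot B ($98), Lindqvist→Lot F ($158), Ghosh→Lot E ($166), Leclerc→Lot A ($165), Jensen→Lot D ($146) — total 153+98+158+166+165+146 = $886.
Row-greedy (each collector in turn takes its best remaining lot) gives $810, worse by 76.
Next-best assignment: Farahani→Lot G, Delgado→Lot D, Lindqvist→Lot F, Ghosh→Lot E, Leclerc→Lot A, Jensen→Lot B = $881.

Max total: $886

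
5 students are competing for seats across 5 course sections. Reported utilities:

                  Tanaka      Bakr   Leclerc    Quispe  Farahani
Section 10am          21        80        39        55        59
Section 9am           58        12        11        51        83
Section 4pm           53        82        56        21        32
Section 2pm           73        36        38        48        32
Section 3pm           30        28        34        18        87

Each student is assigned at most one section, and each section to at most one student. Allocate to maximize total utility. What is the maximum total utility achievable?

Maximum total: 347 points

Optimal: Tanaka→Section 2pm (73 points), Bakr→Section 10am (80 points), Leclerc→Section 4pm (56 points), Quispe→Section 9am (51 points), Farahani→Section 3pm (87 points) — total 73+80+56+51+87 = 347 points.
Column-greedy (each section in turn goes to its best remaining student) gives 310 points, worse by 37.
Swapping Quispe↔Farahani (Quispe→Section 3pm 18 points, Farahani→Section 9am 83 points) loses 37.
Every other assignment is strictly worse.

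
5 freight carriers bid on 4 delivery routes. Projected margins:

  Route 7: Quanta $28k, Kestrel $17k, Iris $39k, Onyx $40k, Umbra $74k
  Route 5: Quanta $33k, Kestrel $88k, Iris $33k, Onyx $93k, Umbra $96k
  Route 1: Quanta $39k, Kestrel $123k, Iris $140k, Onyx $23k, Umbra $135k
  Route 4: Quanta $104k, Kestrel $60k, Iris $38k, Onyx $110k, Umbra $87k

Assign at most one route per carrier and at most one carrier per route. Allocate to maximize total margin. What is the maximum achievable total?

Optimal: Umbra→Route 7 ($74k), Kestrel→Route 5 ($88k), Iris→Route 1 ($140k), Onyx→Route 4 ($110k) — total 74+88+140+110 = $412k.
Max-entry greedy (repeatedly take the single best remaining cell) gives $374k, worse by 38.
Every other assignment is strictly worse.

Max total: $412k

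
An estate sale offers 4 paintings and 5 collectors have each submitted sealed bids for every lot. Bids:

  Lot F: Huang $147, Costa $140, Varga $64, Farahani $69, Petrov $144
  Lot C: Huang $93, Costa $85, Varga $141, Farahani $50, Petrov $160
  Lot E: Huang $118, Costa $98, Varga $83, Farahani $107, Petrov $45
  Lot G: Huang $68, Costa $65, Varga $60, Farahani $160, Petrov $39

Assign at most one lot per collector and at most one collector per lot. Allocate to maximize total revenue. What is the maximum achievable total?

Maximum total: $578

Optimal: Costa→Lot F ($140), Petrov→Lot C ($160), Huang→Lot E ($118), Farahani→Lot G ($160) — total 140+160+118+160 = $578.
Max-entry greedy (repeatedly take the single best remaining cell) gives $565, worse by 13.
Swapping Farahani↔Costa (Farahani→Lot F $69, Costa→Lot G $65) loses 166.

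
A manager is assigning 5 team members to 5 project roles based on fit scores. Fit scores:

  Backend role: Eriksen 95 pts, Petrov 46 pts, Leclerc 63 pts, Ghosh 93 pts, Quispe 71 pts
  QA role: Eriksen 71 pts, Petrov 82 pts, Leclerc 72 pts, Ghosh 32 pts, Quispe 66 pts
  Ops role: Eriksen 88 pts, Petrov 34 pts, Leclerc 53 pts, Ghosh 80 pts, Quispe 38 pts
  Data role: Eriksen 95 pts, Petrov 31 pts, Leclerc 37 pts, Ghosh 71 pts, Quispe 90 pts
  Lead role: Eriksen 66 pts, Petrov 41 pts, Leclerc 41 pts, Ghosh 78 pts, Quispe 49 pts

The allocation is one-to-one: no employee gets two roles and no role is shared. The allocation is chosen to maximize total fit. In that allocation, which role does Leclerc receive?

Treat this as an assignment problem: match each employee to one role.
Optimal: Eriksen→Ops role (88 pts), Petrov→QA role (82 pts), Leclerc→Backend role (63 pts), Ghosh→Lead role (78 pts), Quispe→Data role (90 pts) — total 88+82+63+78+90 = 401 pts.
Max-entry greedy (repeatedly take the single best remaining cell) gives 388 pts, worse by 13.
Checked against all permutations: 401 pts is optimal.
Leclerc's own top role is QA role (72 pts), but forcing Leclerc→QA role and reassigning the rest optimally gives only 384 pts — worse by 17.

Leclerc receives Backend role.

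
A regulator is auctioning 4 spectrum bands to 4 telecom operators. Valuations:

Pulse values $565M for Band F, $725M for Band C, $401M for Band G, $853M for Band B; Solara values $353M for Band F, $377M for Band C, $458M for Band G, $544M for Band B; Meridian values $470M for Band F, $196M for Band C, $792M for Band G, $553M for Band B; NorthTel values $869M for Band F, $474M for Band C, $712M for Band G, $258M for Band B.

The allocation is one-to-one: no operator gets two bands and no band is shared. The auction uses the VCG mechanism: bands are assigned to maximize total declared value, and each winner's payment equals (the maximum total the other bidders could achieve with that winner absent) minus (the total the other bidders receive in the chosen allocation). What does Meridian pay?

Meridian pays $42M.

Efficient allocation: Pulse→Band C ($725M), Solara→Band B ($544M), Meridian→Band G ($792M), NorthTel→Band F ($869M); total welfare W = $2930M.
Meridian receives Band G at value $792M, so the others get W − 792 = $2138M.
Without Meridian: best allocation of the remaining 3 bidders over all 4 bands is Pulse→Band B ($853M), Solara→Band G ($458M), NorthTel→Band F ($869M), total $2180M.
VCG payment = (others' best without Meridian) − (others' welfare with Meridian) = 2180 − 2138 = $42M.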